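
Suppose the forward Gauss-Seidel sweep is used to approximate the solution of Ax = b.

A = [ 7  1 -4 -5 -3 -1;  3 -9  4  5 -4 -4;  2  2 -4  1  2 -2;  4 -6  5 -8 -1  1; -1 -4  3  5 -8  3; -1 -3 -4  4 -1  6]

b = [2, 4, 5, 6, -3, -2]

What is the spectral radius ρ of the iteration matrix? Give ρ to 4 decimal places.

1.2136

A = D + L + U where D = diag(7, -9, -4, -8, -8, 6).
T_GS = -(D+L)⁻¹U: row 0 first, T[0,1] = -(1)/(7) = -0.1429; later rows by forward substitution.
  T[0,:] = [+0.0000, -0.1429, +0.5714, +0.7143, +0.4286, +0.1429]
  T[1,:] = [+0.0000, -0.0476, +0.6349, +0.7937, -0.3016, -0.3968]
  T[2,:] = [+0.0000, -0.0952, +0.6032, +1.0040, +0.5635, -0.6270]
  T[3,:] = [+0.0000, -0.0952, +0.1865, +0.3894, +0.6677, +0.1022]
  T[4,:] = [+0.0000, -0.0536, -0.0461, +0.1337, +0.7258, +0.3843]
  T[5,:] = [+0.0000, -0.0565, +0.6828, +0.9479, -0.0278, -0.5967]
|roots of det(T-λI)|: 1.2136, 0.4790, 0.4790, 0.0655, 0.0068, 0.0000.
ρ = 1.2136; 1.2136 > 1 ⇒ diverges.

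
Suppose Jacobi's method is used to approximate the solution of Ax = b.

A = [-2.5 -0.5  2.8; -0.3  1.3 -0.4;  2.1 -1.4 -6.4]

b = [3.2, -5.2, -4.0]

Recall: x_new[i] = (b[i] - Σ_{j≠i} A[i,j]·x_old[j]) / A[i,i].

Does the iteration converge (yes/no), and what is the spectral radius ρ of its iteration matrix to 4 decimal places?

Split A = D + L + U, D = diag(-2.5, 1.3, -6.4).
Jacobi T = -D⁻¹(L+U): T[0,2] = -(2.8)/(-2.5) = +1.1200; T[0,0] = 0.
  T[0,:] = [+0.0000, -0.2000, +1.1200]
  T[1,:] = [+0.2308, +0.0000, +0.3077]
  T[2,:] = [+0.3281, -0.2188, +0.0000]
|eigenvalues of T|: 0.6154, 0.3531, 0.3531.
ρ(T) = max|λ| = 0.6154; 0.6154 < 1 ⇒ converges.

yes, ρ = 0.6154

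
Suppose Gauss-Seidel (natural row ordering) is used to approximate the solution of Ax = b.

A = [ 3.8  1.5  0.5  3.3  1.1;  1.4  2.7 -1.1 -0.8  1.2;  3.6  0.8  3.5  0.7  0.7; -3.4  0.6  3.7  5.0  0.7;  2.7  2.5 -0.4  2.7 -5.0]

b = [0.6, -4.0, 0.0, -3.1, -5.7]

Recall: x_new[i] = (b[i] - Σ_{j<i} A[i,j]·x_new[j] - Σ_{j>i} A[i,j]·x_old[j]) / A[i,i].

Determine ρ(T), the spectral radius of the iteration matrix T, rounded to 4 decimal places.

1.2809

A = D + L + U where D = diag(3.8, 2.7, 3.5, 5, -5).
Gauss-Seidel: T = -(D+L)⁻¹U, row 0 first, T[0,3] = -(3.3)/(3.8) = -0.8684; later rows by forward substitution.
  T[0,:] = [+0.0000 -0.3947 -0.1316 -0.8684 -0.2895]
  T[1,:] = [+0.0000 +0.2047 +0.4756 +0.7466 -0.2943]
  T[2,:] = [+0.0000 +0.3592 +0.0266 +0.5226 +0.1650]
  T[3,:] = [+0.0000 -0.5588 -0.1663 -1.0668 -0.4236]
  T[4,:] = [+0.0000 -0.4413 +0.0749 -0.7135 -0.5455]
|eigenvalues of T|: 1.2809, 0.2386, 0.0892, 0.0892, 0.0000.
ρ(T) = max|λ| = 1.2809; 1.2809 > 1: divergent.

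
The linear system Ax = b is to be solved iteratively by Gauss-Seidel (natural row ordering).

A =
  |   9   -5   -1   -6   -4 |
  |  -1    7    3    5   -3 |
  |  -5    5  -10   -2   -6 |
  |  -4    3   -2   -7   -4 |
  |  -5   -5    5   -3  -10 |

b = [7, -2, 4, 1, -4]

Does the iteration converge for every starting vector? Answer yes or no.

no

Diagonal D = diag(9, 7, -10, -7, -10); L, U strict lower/upper.
GS T = -(D+L)⁻¹U: row 0 first, T[0,4] = -(-4)/(9) = +0.4444; later rows by forward substitution.
  T[0,:] = [+0.0000 +0.5556 +0.1111 +0.6667 +0.4444]
  T[1,:] = [+0.0000 +0.0794 -0.4127 -0.6190 +0.4921]
  T[2,:] = [+0.0000 -0.2381 -0.2619 -0.8429 -0.5762]
  T[3,:] = [+0.0000 -0.2154 -0.1655 -0.4054 -0.4499]
  T[4,:] = [+0.0000 -0.3719 +0.0695 -0.3236 -0.6214]
eigenvalue magnitudes: 1.1892, 0.3365, 0.3365, 0.1011, 0.0000.
ρ(T) = max|λ| = 1.1892; 1.1892 > 1: divergent.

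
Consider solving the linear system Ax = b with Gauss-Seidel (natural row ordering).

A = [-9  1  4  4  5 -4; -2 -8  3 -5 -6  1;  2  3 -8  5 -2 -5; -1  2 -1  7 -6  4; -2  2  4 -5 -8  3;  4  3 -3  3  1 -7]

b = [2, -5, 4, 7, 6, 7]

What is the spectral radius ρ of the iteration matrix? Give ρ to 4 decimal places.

1.4043

Let D = diag(-9, -8, -8, 7, -8, -7); L, U the strict triangles.
Gauss-Seidel: T = -(D+L)⁻¹U, row 0 first, T[0,2] = -(4)/(-9) = +0.4444; later rows by forward substitution.
  T[0,:] = [+0.0000  +0.1111  +0.4444  +0.4444  +0.5556  -0.4444]
  T[1,:] = [+0.0000  -0.0278  +0.2639  -0.7361  -0.8889  +0.2361]
  T[2,:] = [+0.0000  +0.0174  +0.2101  +0.4601  -0.4444  -0.6476]
  T[3,:] = [+0.0000  +0.0263  +0.0181  +0.3395  +1.1270  -0.7949]
  T[4,:] = [+0.0000  -0.0425  +0.0486  -0.2773  -1.2877  +0.7182]
  T[5,:] = [+0.0000  +0.0493  +0.2917  -0.1528  +0.4260  -0.1133]
moduli |λ_i(T)| = 1.4043, 0.5392, 0.5392, 0.1257, 0.0932, 0.0000.
spectral radius ρ = 1.4043; 1.4043 > 1 ⇒ diverges.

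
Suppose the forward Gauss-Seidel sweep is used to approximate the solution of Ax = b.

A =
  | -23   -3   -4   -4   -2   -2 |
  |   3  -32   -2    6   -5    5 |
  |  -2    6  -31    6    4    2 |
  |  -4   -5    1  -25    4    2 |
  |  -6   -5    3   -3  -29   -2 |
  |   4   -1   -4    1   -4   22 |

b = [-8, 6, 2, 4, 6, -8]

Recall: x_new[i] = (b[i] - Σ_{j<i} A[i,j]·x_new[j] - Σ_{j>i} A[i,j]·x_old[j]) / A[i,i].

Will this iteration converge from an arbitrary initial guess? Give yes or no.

yes

Write A = D+L+U with D = diag(-23, -32, -31, -25, -29, 22).
T_GS = -(D+L)⁻¹U: row 0 first, T[0,5] = -(-2)/(-23) = -0.0870; later rows by forward substitution.
  T[0,:] = [+0.0000 -0.1304 -0.1739 -0.1739 -0.0870 -0.0870]
  T[1,:] = [+0.0000 -0.0122 -0.0788 +0.1712 -0.1644 +0.1481]
  T[2,:] = [+0.0000 +0.0060 -0.0040 +0.2379 +0.1028 +0.0988]
  T[3,:] = [+0.0000 +0.0236 +0.0434 +0.0031 +0.2109 +0.0682]
  T[4,:] = [+0.0000 +0.0273 +0.0447 +0.0308 +0.0352 -0.0733]
  T[5,:] = [+0.0000 +0.0281 +0.0335 +0.0881 +0.0238 +0.0241]
eigenvalue magnitudes: 0.2128, 0.1380, 0.1380, 0.0557, 0.0140, 0.0000.
ρ = 0.2128; 0.2128 < 1, so it converges for any x₀.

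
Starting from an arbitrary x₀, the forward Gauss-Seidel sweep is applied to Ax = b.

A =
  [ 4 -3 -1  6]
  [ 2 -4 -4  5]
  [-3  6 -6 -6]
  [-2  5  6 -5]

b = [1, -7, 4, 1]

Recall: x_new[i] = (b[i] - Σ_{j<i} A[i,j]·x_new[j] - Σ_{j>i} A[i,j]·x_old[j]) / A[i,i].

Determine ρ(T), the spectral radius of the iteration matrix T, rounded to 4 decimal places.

Diagonal D = diag(4, -4, -6, -5); L, U strict lower/upper.
GS T = -(D+L)⁻¹U: row 0 first, T[0,3] = -(6)/(4) = -1.5000; later rows by forward substitution.
  T[0,:] = [+0.0000 +0.7500 +0.2500 -1.5000]
  T[1,:] = [+0.0000 +0.3750 -0.8750 +0.5000]
  T[2,:] = [+0.0000 +0.0000 -1.0000 +0.2500]
  T[3,:] = [+0.0000 +0.0750 -2.1750 +1.4000]
|λ(T)| sorted: 1.1884, 0.7500, 0.3366, 0.0000.
ρ(T) = max|λ| = 1.1884; 1.1884 > 1: divergent.

1.1884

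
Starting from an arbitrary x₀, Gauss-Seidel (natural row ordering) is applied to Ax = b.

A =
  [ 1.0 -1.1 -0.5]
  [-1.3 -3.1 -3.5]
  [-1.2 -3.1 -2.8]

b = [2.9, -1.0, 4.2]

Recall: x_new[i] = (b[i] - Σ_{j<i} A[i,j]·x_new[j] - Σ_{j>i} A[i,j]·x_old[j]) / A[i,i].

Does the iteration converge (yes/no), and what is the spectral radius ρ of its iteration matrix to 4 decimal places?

no, ρ = 1.2369

Diagonal D = diag(1, -3.1, -2.8); L, U strict lower/upper.
T_GS = -(D+L)⁻¹U: row 0 first, T[0,1] = -(-1.1)/(1) = +1.1000; later rows by forward substitution.
  T[0,:] = [+0.0000  +1.1000  +0.5000]
  T[1,:] = [+0.0000  -0.4613  -1.3387]
  T[2,:] = [+0.0000  +0.0393  +1.2679]
moduli |λ_i(T)| = 1.2369, 0.4303, 0.0000.
ρ(T) = max|λ| = 1.2369; 1.2369 > 1, so it fails to converge.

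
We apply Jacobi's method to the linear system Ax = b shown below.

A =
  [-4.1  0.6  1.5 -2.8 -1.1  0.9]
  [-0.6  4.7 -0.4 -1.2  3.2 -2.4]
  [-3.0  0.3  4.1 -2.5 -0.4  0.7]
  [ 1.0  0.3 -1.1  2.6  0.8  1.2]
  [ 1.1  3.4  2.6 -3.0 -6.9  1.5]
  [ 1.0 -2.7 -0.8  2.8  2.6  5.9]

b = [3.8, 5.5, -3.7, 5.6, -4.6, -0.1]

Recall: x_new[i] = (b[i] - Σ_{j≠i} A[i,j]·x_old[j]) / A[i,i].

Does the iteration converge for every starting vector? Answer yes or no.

no

Let D = diag(-4.1, 4.7, 4.1, 2.6, -6.9, 5.9); L, U the strict triangles.
Jacobi: T = -D⁻¹(L+U), T[5,2] = -(-0.8)/(5.9) = +0.1356; T[5,5] = 0.
  T[0,:] = [+0.0000  +0.1463  +0.3659  -0.6829  -0.2683  +0.2195]
  T[1,:] = [+0.1277  +0.0000  +0.0851  +0.2553  -0.6809  +0.5106]
  T[2,:] = [+0.7317  -0.0732  +0.0000  +0.6098  +0.0976  -0.1707]
  T[3,:] = [-0.3846  -0.1154  +0.4231  +0.0000  -0.3077  -0.4615]
  T[4,:] = [+0.1594  +0.4928  +0.3768  -0.4348  +0.0000  +0.2174]
  T[5,:] = [-0.1695  +0.4576  +0.1356  -0.4746  -0.4407  +0.0000]
|eigenvalues of T|: 1.2305, 0.6291, 0.6291, 0.5681, 0.5681, 0.4351.
ρ = 1.2305; 1.2305 > 1: divergent.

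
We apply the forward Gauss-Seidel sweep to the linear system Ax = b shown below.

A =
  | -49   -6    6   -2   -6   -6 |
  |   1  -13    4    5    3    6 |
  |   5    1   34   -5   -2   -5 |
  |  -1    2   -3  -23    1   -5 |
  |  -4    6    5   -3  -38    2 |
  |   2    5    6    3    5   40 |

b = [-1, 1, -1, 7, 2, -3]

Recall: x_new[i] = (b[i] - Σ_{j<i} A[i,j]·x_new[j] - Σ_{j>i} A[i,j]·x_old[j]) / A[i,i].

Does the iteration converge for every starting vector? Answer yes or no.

yes

Let D = diag(-49, -13, 34, -23, -38, 40); L, U the strict triangles.
Gauss-Seidel: T = -(D+L)⁻¹U, row 0 first, T[0,2] = -(6)/(-49) = +0.1224; later rows by forward substitution.
  T[0,:] = [+0.0000 -0.1224 +0.1224 -0.0408 -0.1224 -0.1224]
  T[1,:] = [+0.0000 -0.0094 +0.3171 +0.3815 +0.2214 +0.4521]
  T[2,:] = [+0.0000 +0.0183 -0.0273 +0.1418 +0.0703 +0.1518]
  T[3,:] = [+0.0000 +0.0021 +0.0258 +0.0164 +0.0589 -0.1925]
  T[4,:] = [+0.0000 +0.0136 +0.0315 +0.0819 +0.0524 +0.1721]
  T[5,:] = [+0.0000 +0.0027 -0.0475 -0.0784 -0.0431 -0.0802]
|λ(T)| sorted: 0.1687, 0.1305, 0.1305, 0.0148, 0.0148, 0.0000.
ρ = 0.1687; 0.1687 < 1, so it converges for any x₀.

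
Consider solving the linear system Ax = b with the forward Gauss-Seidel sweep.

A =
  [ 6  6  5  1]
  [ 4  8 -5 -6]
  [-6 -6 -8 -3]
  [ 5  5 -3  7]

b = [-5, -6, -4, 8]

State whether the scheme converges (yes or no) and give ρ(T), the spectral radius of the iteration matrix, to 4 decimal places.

Write A = D+L+U with D = diag(6, 8, -8, 7).
Gauss-Seidel: T = -(D+L)⁻¹U, row 0 first, T[0,1] = -(6)/(6) = -1.0000; later rows by forward substitution.
  T[0,:] = [+0.0000, -1.0000, -0.8333, -0.1667]
  T[1,:] = [+0.0000, +0.5000, +1.0417, +0.8333]
  T[2,:] = [+0.0000, +0.3750, -0.1562, -0.8750]
  T[3,:] = [+0.0000, +0.5179, -0.2158, -0.8512]
|λ(T)| sorted: 1.5017, 0.8655, 0.1288, 0.0000.
spectral radius ρ = 1.5017; 1.5017 > 1, so it fails to converge.

no, ρ = 1.5017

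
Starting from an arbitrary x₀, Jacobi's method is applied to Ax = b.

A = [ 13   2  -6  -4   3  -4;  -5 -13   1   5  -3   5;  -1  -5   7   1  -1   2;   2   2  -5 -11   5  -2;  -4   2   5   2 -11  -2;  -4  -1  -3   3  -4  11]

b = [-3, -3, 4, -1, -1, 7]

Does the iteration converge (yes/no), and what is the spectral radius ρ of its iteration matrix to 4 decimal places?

no, ρ = 1.2149

Diagonal D = diag(13, -13, 7, -11, -11, 11); L, U strict lower/upper.
Jacobi T = -D⁻¹(L+U): T[3,0] = -(2)/(-11) = +0.1818; T[3,3] = 0.
  T[0,:] = [+0.0000  -0.1538  +0.4615  +0.3077  -0.2308  +0.3077]
  T[1,:] = [-0.3846  +0.0000  +0.0769  +0.3846  -0.2308  +0.3846]
  T[2,:] = [+0.1429  +0.7143  +0.0000  -0.1429  +0.1429  -0.2857]
  T[3,:] = [+0.1818  +0.1818  -0.4545  +0.0000  +0.4545  -0.1818]
  T[4,:] = [-0.3636  +0.1818  +0.4545  +0.1818  +0.0000  -0.1818]
  T[5,:] = [+0.3636  +0.0909  +0.2727  -0.2727  +0.3636  +0.0000]
|roots of det(T-λI)|: 1.2149, 0.5398, 0.5398, 0.4676, 0.4676, 0.2205.
ρ = 1.2149; 1.2149 > 1 ⇒ diverges.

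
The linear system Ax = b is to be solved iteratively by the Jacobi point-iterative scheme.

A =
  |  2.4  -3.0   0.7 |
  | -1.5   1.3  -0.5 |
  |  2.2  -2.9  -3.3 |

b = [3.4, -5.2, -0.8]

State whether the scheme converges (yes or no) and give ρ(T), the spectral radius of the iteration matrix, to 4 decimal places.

no, ρ = 1.1941

Diagonal D = diag(2.4, 1.3, -3.3); L, U strict lower/upper.
T_J = -D⁻¹(L+U): T[2,1] = -(-2.9)/(-3.3) = -0.8788; T[2,2] = 0.
  T[0,:] = [+0.0000, +1.2500, -0.2917]
  T[1,:] = [+1.1538, +0.0000, +0.3846]
  T[2,:] = [+0.6667, -0.8788, +0.0000]
moduli |λ_i(T)| = 1.1941, 0.7184, 0.7184.
ρ = 1.1941; 1.1941 > 1 ⇒ diverges.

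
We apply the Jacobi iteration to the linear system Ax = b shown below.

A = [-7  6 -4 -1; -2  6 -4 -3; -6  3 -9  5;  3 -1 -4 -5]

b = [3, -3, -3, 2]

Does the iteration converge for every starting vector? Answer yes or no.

no

Write A = D+L+U with D = diag(-7, 6, -9, -5).
T_J = -D⁻¹(L+U): T[0,3] = -(-1)/(-7) = -0.1429; T[0,0] = 0.
  T[0,:] = [+0.0000 +0.8571 -0.5714 -0.1429]
  T[1,:] = [+0.3333 +0.0000 +0.6667 +0.5000]
  T[2,:] = [-0.6667 +0.3333 +0.0000 +0.5556]
  T[3,:] = [+0.6000 -0.2000 -0.8000 +0.0000]
|λ(T)| sorted: 1.1308, 0.8474, 0.8474, 0.6985.
ρ = 1.1308; 1.1308 > 1: divergent.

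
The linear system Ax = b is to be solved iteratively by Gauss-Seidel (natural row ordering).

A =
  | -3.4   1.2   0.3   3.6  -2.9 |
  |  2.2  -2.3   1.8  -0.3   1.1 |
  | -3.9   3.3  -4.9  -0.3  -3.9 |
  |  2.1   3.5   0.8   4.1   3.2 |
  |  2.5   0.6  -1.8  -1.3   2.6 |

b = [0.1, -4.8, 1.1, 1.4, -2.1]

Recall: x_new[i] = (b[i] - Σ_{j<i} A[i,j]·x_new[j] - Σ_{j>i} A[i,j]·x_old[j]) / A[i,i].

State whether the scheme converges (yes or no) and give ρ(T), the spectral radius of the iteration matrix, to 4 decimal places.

Diagonal D = diag(-3.4, -2.3, -4.9, 4.1, 2.6); L, U strict lower/upper.
Gauss-Seidel: T = -(D+L)⁻¹U, row 0 first, T[0,3] = -(3.6)/(-3.4) = +1.0588; later rows by forward substitution.
  T[0,:] = [+0.0000, +0.3529, +0.0882, +1.0588, -0.8529]
  T[1,:] = [+0.0000, +0.3376, +0.8670, +0.8824, -0.3376]
  T[2,:] = [+0.0000, -0.0536, +0.5137, -0.3097, -0.3444]
  T[3,:] = [+0.0000, -0.4585, -0.8856, -1.2351, +0.0118]
  T[4,:] = [+0.0000, -0.6836, -0.3721, -2.0537, +0.6655]
|eigenvalues of T|: 1.2784, 0.8512, 0.8512, 0.0137, 0.0000.
ρ(T) = max|λ| = 1.2784; 1.2784 > 1: divergent.

no, ρ = 1.2784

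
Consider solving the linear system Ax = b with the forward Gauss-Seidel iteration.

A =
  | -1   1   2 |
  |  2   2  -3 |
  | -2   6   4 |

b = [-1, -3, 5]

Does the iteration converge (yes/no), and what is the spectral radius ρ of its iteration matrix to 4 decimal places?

no, ρ = 1.3187

Split A = D + L + U, D = diag(-1, 2, 4).
GS T = -(D+L)⁻¹U: row 0 first, T[0,2] = -(2)/(-1) = +2.0000; later rows by forward substitution.
  T[0,:] = [+0.0000 +1.0000 +2.0000]
  T[1,:] = [+0.0000 -1.0000 -0.5000]
  T[2,:] = [+0.0000 +2.0000 +1.7500]
|λ(T)| sorted: 1.3187, 0.5687, 0.0000.
ρ = 1.3187; 1.3187 > 1, so it fails to converge.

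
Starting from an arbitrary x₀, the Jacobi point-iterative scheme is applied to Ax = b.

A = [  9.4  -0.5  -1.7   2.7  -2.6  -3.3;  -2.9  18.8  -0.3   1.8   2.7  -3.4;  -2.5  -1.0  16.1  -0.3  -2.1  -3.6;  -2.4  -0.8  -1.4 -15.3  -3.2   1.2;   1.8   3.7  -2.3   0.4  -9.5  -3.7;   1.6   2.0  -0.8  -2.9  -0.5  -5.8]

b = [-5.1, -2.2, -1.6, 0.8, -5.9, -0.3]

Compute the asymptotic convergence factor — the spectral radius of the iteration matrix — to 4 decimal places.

0.5507

Diagonal D = diag(9.4, 18.8, 16.1, -15.3, -9.5, -5.8); L, U strict lower/upper.
T_J = -D⁻¹(L+U): T[0,1] = -(-0.5)/(9.4) = +0.0532; T[0,0] = 0.
  T[0,:] = [+0.0000  +0.0532  +0.1809  -0.2872  +0.2766  +0.3511]
  T[1,:] = [+0.1543  +0.0000  +0.0160  -0.0957  -0.1436  +0.1809]
  T[2,:] = [+0.1553  +0.0621  +0.0000  +0.0186  +0.1304  +0.2236]
  T[3,:] = [-0.1569  -0.0523  -0.0915  +0.0000  -0.2092  +0.0784]
  T[4,:] = [+0.1895  +0.3895  -0.2421  +0.0421  +0.0000  -0.3895]
  T[5,:] = [+0.2759  +0.3448  -0.1379  -0.5000  -0.0862  +0.0000]
eigenvalue magnitudes: 0.5507, 0.2498, 0.2498, 0.2386, 0.2289, 0.2289.
ρ = 0.5507; 0.5507 < 1, so it converges for any x₀.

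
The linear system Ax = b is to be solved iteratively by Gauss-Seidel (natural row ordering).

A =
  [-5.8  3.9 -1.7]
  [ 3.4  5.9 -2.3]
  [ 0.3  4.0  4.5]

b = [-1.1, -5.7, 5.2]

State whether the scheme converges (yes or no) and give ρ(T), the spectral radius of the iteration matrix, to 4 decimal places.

yes, ρ = 0.8439

Write A = D+L+U with D = diag(-5.8, 5.9, 4.5).
T_GS = -(D+L)⁻¹U: row 0 first, T[0,1] = -(3.9)/(-5.8) = +0.6724; later rows by forward substitution.
  T[0,:] = [+0.0000, +0.6724, -0.2931]
  T[1,:] = [+0.0000, -0.3875, +0.5587]
  T[2,:] = [+0.0000, +0.2996, -0.4771]
moduli |λ_i(T)| = 0.8439, 0.0207, 0.0000.
spectral radius ρ = 0.8439; 0.8439 < 1 ⇒ converges.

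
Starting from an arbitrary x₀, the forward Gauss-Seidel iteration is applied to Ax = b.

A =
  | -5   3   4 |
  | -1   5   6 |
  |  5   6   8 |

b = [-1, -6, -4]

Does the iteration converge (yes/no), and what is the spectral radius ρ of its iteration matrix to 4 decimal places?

yes, ρ = 0.9000

Let D = diag(-5, 5, 8); L, U the strict triangles.
GS T = -(D+L)⁻¹U: row 0 first, T[0,1] = -(3)/(-5) = +0.6000; later rows by forward substitution.
  T[0,:] = [+0.0000, +0.6000, +0.8000]
  T[1,:] = [+0.0000, +0.1200, -1.0400]
  T[2,:] = [+0.0000, -0.4650, +0.2800]
|roots of det(T-λI)|: 0.9000, 0.5000, 0.0000.
spectral radius ρ = 0.9000; 0.9000 < 1, so it converges for any x₀.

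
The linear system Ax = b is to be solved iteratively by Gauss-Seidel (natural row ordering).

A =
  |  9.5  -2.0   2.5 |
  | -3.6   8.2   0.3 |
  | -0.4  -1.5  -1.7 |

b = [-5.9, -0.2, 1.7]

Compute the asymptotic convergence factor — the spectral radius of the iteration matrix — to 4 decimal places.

0.2947

Let D = diag(9.5, 8.2, -1.7); L, U the strict triangles.
Gauss-Seidel: T = -(D+L)⁻¹U, row 0 first, T[0,2] = -(2.5)/(9.5) = -0.2632; later rows by forward substitution.
  T[0,:] = [+0.0000 +0.2105 -0.2632]
  T[1,:] = [+0.0000 +0.0924 -0.1521]
  T[2,:] = [+0.0000 -0.1311 +0.1961]
|λ(T)| sorted: 0.2947, 0.0061, 0.0000.
ρ = 0.2947; 0.2947 < 1, so it converges for any x₀.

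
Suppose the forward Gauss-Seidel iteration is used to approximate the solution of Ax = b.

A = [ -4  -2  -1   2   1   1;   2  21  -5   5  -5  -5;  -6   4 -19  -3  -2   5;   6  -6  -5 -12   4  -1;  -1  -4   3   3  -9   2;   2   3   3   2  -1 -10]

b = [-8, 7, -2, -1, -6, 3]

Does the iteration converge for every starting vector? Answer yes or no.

Split A = D + L + U, D = diag(-4, 21, -19, -12, -9, -10).
Gauss-Seidel: T = -(D+L)⁻¹U, row 0 first, T[0,1] = -(-2)/(-4) = -0.5000; later rows by forward substitution.
  T[0,:] = [+0.0000, -0.5000, -0.2500, +0.5000, +0.2500, +0.2500]
  T[1,:] = [+0.0000, +0.0476, +0.2619, -0.2857, +0.2143, +0.2143]
  T[2,:] = [+0.0000, +0.1679, +0.1341, -0.3759, -0.1391, +0.2293]
  T[3,:] = [+0.0000, -0.3438, -0.3118, +0.5495, +0.4091, -0.1610]
  T[4,:] = [+0.0000, -0.0242, -0.1479, +0.1293, -0.0330, +0.1220]
  T[5,:] = [+0.0000, -0.1017, +0.0212, -0.0015, +0.1577, +0.1387]
|roots of det(T-λI)|: 0.9484, 0.2776, 0.1262, 0.1262, 0.0664, 0.0000.
ρ = 0.9484; 0.9484 < 1: convergent.

yes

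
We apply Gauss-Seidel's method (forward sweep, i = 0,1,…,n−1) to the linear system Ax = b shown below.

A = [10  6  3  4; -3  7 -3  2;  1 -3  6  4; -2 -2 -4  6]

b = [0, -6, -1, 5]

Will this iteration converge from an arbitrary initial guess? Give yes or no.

yes

Write A = D+L+U with D = diag(10, 7, 6, 6).
T_GS = -(D+L)⁻¹U: row 0 first, T[0,1] = -(6)/(10) = -0.6000; later rows by forward substitution.
  T[0,:] = [+0.0000  -0.6000  -0.3000  -0.4000]
  T[1,:] = [+0.0000  -0.2571  +0.3000  -0.4571]
  T[2,:] = [+0.0000  -0.0286  +0.2000  -0.8286]
  T[3,:] = [+0.0000  -0.3048  +0.1333  -0.8381]
eigenvalue magnitudes: 0.8431, 0.2877, 0.2356, 0.0000.
spectral radius ρ = 0.8431; 0.8431 < 1, so it converges for any x₀.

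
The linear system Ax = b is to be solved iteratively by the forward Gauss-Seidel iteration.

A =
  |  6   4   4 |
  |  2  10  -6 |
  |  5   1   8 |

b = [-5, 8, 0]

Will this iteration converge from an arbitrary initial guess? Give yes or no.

yes

Split A = D + L + U, D = diag(6, 10, 8).
GS T = -(D+L)⁻¹U: row 0 first, T[0,1] = -(4)/(6) = -0.6667; later rows by forward substitution.
  T[0,:] = [+0.0000 -0.6667 -0.6667]
  T[1,:] = [+0.0000 +0.1333 +0.7333]
  T[2,:] = [+0.0000 +0.4000 +0.3250]
|λ(T)| sorted: 0.7792, 0.3208, 0.0000.
spectral radius ρ = 0.7792; 0.7792 < 1, so it converges for any x₀.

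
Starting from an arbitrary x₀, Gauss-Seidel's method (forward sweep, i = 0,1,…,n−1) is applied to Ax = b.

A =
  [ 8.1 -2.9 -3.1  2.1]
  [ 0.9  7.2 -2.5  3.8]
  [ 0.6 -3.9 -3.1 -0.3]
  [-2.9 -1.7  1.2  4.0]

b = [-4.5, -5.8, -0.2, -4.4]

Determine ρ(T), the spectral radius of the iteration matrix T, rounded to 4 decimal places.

Diagonal D = diag(8.1, 7.2, -3.1, 4); L, U strict lower/upper.
Gauss-Seidel: T = -(D+L)⁻¹U, row 0 first, T[0,3] = -(2.1)/(8.1) = -0.2593; later rows by forward substitution.
  T[0,:] = [+0.0000, +0.3580, +0.3827, -0.2593]
  T[1,:] = [+0.0000, -0.0448, +0.2994, -0.4954]
  T[2,:] = [+0.0000, +0.1256, -0.3026, +0.4763]
  T[3,:] = [+0.0000, +0.2029, +0.4955, -0.5414]
moduli |λ_i(T)| = 0.8674, 0.1003, 0.1003, 0.0000.
ρ(T) = max|λ| = 0.8674; 0.8674 < 1: convergent.

0.8674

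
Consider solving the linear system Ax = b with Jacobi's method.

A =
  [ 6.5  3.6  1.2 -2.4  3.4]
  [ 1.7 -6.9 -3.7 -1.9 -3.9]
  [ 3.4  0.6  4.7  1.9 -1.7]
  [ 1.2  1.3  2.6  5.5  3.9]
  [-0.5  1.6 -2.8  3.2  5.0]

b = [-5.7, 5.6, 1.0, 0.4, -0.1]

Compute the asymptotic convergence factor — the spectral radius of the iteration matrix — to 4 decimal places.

Write A = D+L+U with D = diag(6.5, -6.9, 4.7, 5.5, 5).
Jacobi: T = -D⁻¹(L+U), T[4,0] = -(-0.5)/(5) = +0.1000; T[4,4] = 0.
  T[0,:] = [+0.0000  -0.5538  -0.1846  +0.3692  -0.5231]
  T[1,:] = [+0.2464  +0.0000  -0.5362  -0.2754  -0.5652]
  T[2,:] = [-0.7234  -0.1277  +0.0000  -0.4043  +0.3617]
  T[3,:] = [-0.2182  -0.2364  -0.4727  +0.0000  -0.7091]
  T[4,:] = [+0.1000  -0.3200  +0.5600  -0.6400  +0.0000]
moduli |λ_i(T)| = 1.1819, 0.9713, 0.4904, 0.4904, 0.3973.
ρ = 1.1819; 1.1819 > 1: divergent.

1.1819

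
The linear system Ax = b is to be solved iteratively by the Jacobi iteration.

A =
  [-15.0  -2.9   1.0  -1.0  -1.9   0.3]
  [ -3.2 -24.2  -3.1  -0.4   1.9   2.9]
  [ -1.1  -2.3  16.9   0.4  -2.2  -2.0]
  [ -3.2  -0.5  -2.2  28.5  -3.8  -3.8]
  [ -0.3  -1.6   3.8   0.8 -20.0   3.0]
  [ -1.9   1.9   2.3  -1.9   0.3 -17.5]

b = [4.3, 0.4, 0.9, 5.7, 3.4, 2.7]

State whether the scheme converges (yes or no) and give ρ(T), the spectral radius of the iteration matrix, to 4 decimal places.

A = D + L + U where D = diag(-15, -24.2, 16.9, 28.5, -20, -17.5).
Jacobi T = -D⁻¹(L+U): T[3,2] = -(-2.2)/(28.5) = +0.0772; T[3,3] = 0.
  T[0,:] = [+0.0000  -0.1933  +0.0667  -0.0667  -0.1267  +0.0200]
  T[1,:] = [-0.1322  +0.0000  -0.1281  -0.0165  +0.0785  +0.1198]
  T[2,:] = [+0.0651  +0.1361  +0.0000  -0.0237  +0.1302  +0.1183]
  T[3,:] = [+0.1123  +0.0175  +0.0772  +0.0000  +0.1333  +0.1333]
  T[4,:] = [-0.0150  -0.0800  +0.1900  +0.0400  +0.0000  +0.1500]
  T[5,:] = [-0.1086  +0.1086  +0.1314  -0.1086  +0.0171  +0.0000]
moduli |λ_i(T)| = 0.2665, 0.2265, 0.2265, 0.1623, 0.1623, 0.0641.
ρ = 0.2665; 0.2665 < 1, so it converges for any x₀.

yes, ρ = 0.2665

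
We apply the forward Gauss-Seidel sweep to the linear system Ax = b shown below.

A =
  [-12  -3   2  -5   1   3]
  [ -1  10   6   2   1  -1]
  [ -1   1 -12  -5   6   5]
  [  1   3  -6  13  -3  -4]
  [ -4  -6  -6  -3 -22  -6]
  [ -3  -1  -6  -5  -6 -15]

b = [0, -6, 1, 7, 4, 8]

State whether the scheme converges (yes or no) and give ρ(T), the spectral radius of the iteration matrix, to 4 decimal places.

yes, ρ = 0.8641

Write A = D+L+U with D = diag(-12, 10, -12, 13, -22, -15).
Gauss-Seidel: T = -(D+L)⁻¹U, row 0 first, T[0,5] = -(3)/(-12) = +0.2500; later rows by forward substitution.
  T[0,:] = [+0.0000 -0.2500 +0.1667 -0.4167 +0.0833 +0.2500]
  T[1,:] = [+0.0000 -0.0250 -0.5833 -0.2417 -0.0917 +0.1250]
  T[2,:] = [+0.0000 +0.0187 -0.0625 -0.4021 +0.4854 +0.4062]
  T[3,:] = [+0.0000 +0.0337 +0.0929 -0.0978 +0.4696 +0.4471]
  T[4,:] = [+0.0000 +0.0426 +0.1332 +0.2647 -0.1866 -0.5240]
  T[5,:] = [+0.0000 +0.0159 -0.0537 +0.1870 -0.2866 -0.1603]
|λ(T)| sorted: 0.8641, 0.1952, 0.1696, 0.1658, 0.1658, 0.0000.
spectral radius ρ = 0.8641; 0.8641 < 1 ⇒ converges.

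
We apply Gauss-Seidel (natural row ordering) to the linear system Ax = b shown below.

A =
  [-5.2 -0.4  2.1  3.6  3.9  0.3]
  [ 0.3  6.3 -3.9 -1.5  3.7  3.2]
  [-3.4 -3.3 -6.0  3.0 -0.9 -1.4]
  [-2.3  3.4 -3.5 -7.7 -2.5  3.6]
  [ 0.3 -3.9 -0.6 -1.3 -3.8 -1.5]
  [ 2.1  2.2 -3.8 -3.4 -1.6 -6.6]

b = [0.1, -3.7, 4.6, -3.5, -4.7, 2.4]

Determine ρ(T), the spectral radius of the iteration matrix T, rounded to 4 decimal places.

A = D + L + U where D = diag(-5.2, 6.3, -6, -7.7, -3.8, -6.6).
Gauss-Seidel: T = -(D+L)⁻¹U, row 0 first, T[0,4] = -(3.9)/(-5.2) = +0.7500; later rows by forward substitution.
  T[0,:] = [+0.0000 -0.0769 +0.4038 +0.6923 +0.7500 +0.0577]
  T[1,:] = [+0.0000 +0.0037 +0.5998 +0.2051 -0.6230 -0.5107]
  T[2,:] = [+0.0000 +0.0416 -0.5587 -0.0051 -0.2323 +0.0149]
  T[3,:] = [+0.0000 +0.0057 +0.3982 -0.1139 -0.7182 +0.2181]
  T[4,:] = [+0.0000 -0.0183 -0.6317 -0.1161 +0.9810 +0.0570]
  T[5,:] = [+0.0000 -0.0457 +0.5981 +0.3784 +0.2969 -0.2866]
|λ(T)| sorted: 1.1611, 0.7786, 0.4444, 0.1095, 0.0221, 0.0000.
ρ(T) = max|λ| = 1.1611; 1.1611 > 1: divergent.

1.1611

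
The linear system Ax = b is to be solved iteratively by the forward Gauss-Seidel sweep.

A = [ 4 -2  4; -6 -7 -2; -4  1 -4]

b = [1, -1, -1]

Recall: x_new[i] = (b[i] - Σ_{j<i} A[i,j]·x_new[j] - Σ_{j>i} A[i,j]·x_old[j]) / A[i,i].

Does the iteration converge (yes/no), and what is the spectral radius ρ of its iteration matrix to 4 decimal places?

Split A = D + L + U, D = diag(4, -7, -4).
Gauss-Seidel: T = -(D+L)⁻¹U, row 0 first, T[0,1] = -(-2)/(4) = +0.5000; later rows by forward substitution.
  T[0,:] = [+0.0000  +0.5000  -1.0000]
  T[1,:] = [+0.0000  -0.4286  +0.5714]
  T[2,:] = [+0.0000  -0.6071  +1.1429]
eigenvalue magnitudes: 0.8772, 0.1629, 0.0000.
ρ(T) = max|λ| = 0.8772; 0.8772 < 1, so it converges for any x₀.

yes, ρ = 0.8772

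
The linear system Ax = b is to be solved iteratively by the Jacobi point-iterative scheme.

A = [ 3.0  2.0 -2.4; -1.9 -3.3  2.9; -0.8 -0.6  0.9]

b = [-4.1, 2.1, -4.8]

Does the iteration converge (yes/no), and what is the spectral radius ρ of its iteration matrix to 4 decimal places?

Let D = diag(3, -3.3, 0.9); L, U the strict triangles.
Jacobi: T = -D⁻¹(L+U), T[2,0] = -(-0.8)/(0.9) = +0.8889; T[2,2] = 0.
  T[0,:] = [+0.0000  -0.6667  +0.8000]
  T[1,:] = [-0.5758  +0.0000  +0.8788]
  T[2,:] = [+0.8889  +0.6667  +0.0000]
moduli |λ_i(T)| = 1.4949, 0.8171, 0.6777.
ρ = 1.4949; 1.4949 > 1 ⇒ diverges.

no, ρ = 1.4949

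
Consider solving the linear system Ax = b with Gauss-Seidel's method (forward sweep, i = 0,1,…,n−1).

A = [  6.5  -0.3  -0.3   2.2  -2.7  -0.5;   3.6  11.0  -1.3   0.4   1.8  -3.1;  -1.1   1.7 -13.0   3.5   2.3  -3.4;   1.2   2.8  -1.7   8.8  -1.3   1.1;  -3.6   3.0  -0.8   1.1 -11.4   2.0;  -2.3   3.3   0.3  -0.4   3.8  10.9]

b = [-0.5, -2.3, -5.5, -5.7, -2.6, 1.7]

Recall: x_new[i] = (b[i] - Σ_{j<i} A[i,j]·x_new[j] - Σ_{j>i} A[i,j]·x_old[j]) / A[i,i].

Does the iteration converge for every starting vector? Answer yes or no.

Split A = D + L + U, D = diag(6.5, 11, -13, 8.8, -11.4, 10.9).
T_GS = -(D+L)⁻¹U: row 0 first, T[0,3] = -(2.2)/(6.5) = -0.3385; later rows by forward substitution.
  T[0,:] = [+0.0000, +0.0462, +0.0462, -0.3385, +0.4154, +0.0769]
  T[1,:] = [+0.0000, -0.0151, +0.1031, +0.0744, -0.2996, +0.2566]
  T[2,:] = [+0.0000, -0.0059, +0.0096, +0.3076, +0.1026, -0.2345]
  T[3,:] = [+0.0000, -0.0026, -0.0372, +0.0819, +0.2062, -0.2624]
  T[4,:] = [+0.0000, -0.0184, +0.0083, +0.1128, -0.1973, +0.2098]
  T[5,:] = [+0.0000, +0.0208, -0.0260, -0.1387, +0.2519, -0.1378]
eigenvalue magnitudes: 0.5234, 0.1282, 0.0820, 0.0820, 0.0178, 0.0000.
ρ(T) = max|λ| = 0.5234; 0.5234 < 1 ⇒ converges.

yes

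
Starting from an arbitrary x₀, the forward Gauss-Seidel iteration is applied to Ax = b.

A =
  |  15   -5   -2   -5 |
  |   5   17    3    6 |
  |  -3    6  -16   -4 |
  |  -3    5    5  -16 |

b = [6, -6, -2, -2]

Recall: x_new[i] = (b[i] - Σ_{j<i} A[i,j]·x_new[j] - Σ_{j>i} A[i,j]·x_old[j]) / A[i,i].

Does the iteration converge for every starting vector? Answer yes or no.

Let D = diag(15, 17, -16, -16); L, U the strict triangles.
T_GS = -(D+L)⁻¹U: row 0 first, T[0,1] = -(-5)/(15) = +0.3333; later rows by forward substitution.
  T[0,:] = [+0.0000  +0.3333  +0.1333  +0.3333]
  T[1,:] = [+0.0000  -0.0980  -0.2157  -0.4510]
  T[2,:] = [+0.0000  -0.0993  -0.1059  -0.4816]
  T[3,:] = [+0.0000  -0.1242  -0.1255  -0.3539]
eigenvalue magnitudes: 0.6495, 0.0652, 0.0652, 0.0000.
ρ = 0.6495; 0.6495 < 1: convergent.

yes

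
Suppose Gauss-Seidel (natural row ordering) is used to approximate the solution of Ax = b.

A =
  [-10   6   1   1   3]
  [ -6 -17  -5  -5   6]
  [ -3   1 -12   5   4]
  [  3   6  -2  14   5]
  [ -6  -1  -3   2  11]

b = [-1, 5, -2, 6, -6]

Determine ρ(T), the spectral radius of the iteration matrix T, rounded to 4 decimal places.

0.5788

Let D = diag(-10, -17, -12, 14, 11); L, U the strict triangles.
GS T = -(D+L)⁻¹U: row 0 first, T[0,3] = -(1)/(-10) = +0.1000; later rows by forward substitution.
  T[0,:] = [+0.0000 +0.6000 +0.1000 +0.1000 +0.3000]
  T[1,:] = [+0.0000 -0.2118 -0.3294 -0.3294 +0.2471]
  T[2,:] = [+0.0000 -0.1676 -0.0525 +0.3642 +0.2789]
  T[3,:] = [+0.0000 -0.0618 +0.1123 +0.1718 -0.4875]
  T[4,:] = [+0.0000 +0.2735 -0.0101 +0.0927 +0.3508]
|λ(T)| sorted: 0.5788, 0.4695, 0.2296, 0.2296, 0.0000.
spectral radius ρ = 0.5788; 0.5788 < 1 ⇒ converges.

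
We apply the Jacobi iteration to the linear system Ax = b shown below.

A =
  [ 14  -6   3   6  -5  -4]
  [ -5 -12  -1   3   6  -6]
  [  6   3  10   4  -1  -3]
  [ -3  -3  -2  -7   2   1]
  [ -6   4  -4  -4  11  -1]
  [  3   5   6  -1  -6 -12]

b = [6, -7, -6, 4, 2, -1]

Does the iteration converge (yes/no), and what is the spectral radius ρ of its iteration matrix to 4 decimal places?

A = D + L + U where D = diag(14, -12, 10, -7, 11, -12).
Jacobi T = -D⁻¹(L+U): T[5,3] = -(-1)/(-12) = -0.0833; T[5,5] = 0.
  T[0,:] = [+0.0000, +0.4286, -0.2143, -0.4286, +0.3571, +0.2857]
  T[1,:] = [-0.4167, +0.0000, -0.0833, +0.2500, +0.5000, -0.5000]
  T[2,:] = [-0.6000, -0.3000, +0.0000, -0.4000, +0.1000, +0.3000]
  T[3,:] = [-0.4286, -0.4286, -0.2857, +0.0000, +0.2857, +0.1429]
  T[4,:] = [+0.5455, -0.3636, +0.3636, +0.3636, +0.0000, +0.0909]
  T[5,:] = [+0.2500, +0.4167, +0.5000, -0.0833, -0.5000, +0.0000]
|λ(T)| sorted: 1.2463, 0.8217, 0.8217, 0.4660, 0.4660, 0.0884.
spectral radius ρ = 1.2463; 1.2463 > 1 ⇒ diverges.

no, ρ = 1.2463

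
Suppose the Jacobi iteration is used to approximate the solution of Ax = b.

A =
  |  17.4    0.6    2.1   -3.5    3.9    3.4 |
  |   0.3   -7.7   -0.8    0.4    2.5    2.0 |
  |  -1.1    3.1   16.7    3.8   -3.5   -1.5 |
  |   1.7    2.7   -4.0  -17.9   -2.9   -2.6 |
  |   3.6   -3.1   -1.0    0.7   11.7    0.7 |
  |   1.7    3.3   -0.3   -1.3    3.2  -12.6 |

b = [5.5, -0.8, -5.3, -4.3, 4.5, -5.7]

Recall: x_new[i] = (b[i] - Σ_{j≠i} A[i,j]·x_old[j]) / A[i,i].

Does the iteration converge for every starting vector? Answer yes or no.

yes

A = D + L + U where D = diag(17.4, -7.7, 16.7, -17.9, 11.7, -12.6).
T_J = -D⁻¹(L+U): T[1,2] = -(-0.8)/(-7.7) = -0.1039; T[1,1] = 0.
  T[0,:] = [+0.0000 -0.0345 -0.1207 +0.2011 -0.2241 -0.1954]
  T[1,:] = [+0.0390 +0.0000 -0.1039 +0.0519 +0.3247 +0.2597]
  T[2,:] = [+0.0659 -0.1856 +0.0000 -0.2275 +0.2096 +0.0898]
  T[3,:] = [+0.0950 +0.1508 -0.2235 +0.0000 -0.1620 -0.1453]
  T[4,:] = [-0.3077 +0.2650 +0.0855 -0.0598 +0.0000 -0.0598]
  T[5,:] = [+0.1349 +0.2619 -0.0238 -0.1032 +0.2540 +0.0000]
|λ(T)| sorted: 0.5372, 0.4158, 0.3306, 0.2617, 0.1674, 0.1674.
ρ = 0.5372; 0.5372 < 1, so it converges for any x₀.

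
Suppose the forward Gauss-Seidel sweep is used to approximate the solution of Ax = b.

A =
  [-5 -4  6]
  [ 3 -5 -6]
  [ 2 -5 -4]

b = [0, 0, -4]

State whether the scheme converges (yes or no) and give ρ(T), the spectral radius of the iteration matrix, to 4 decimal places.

no, ρ = 1.1408

A = D + L + U where D = diag(-5, -5, -4).
Gauss-Seidel: T = -(D+L)⁻¹U, row 0 first, T[0,2] = -(6)/(-5) = +1.2000; later rows by forward substitution.
  T[0,:] = [+0.0000, -0.8000, +1.2000]
  T[1,:] = [+0.0000, -0.4800, -0.4800]
  T[2,:] = [+0.0000, +0.2000, +1.2000]
moduli |λ_i(T)| = 1.1408, 0.4208, 0.0000.
ρ = 1.1408; 1.1408 > 1, so it fails to converge.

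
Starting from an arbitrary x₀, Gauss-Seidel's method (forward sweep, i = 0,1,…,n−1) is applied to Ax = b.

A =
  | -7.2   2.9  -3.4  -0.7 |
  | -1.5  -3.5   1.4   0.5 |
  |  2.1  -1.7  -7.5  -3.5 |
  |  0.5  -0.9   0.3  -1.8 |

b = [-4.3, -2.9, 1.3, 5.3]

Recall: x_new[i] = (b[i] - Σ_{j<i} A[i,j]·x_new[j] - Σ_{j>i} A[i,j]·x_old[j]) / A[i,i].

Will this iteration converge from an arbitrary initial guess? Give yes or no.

yes

A = D + L + U where D = diag(-7.2, -3.5, -7.5, -1.8).
GS T = -(D+L)⁻¹U: row 0 first, T[0,2] = -(-3.4)/(-7.2) = -0.4722; later rows by forward substitution.
  T[0,:] = [+0.0000, +0.4028, -0.4722, -0.0972]
  T[1,:] = [+0.0000, -0.1726, +0.6024, +0.1845]
  T[2,:] = [+0.0000, +0.1519, -0.2688, -0.5357]
  T[3,:] = [+0.0000, +0.2235, -0.4772, -0.2086]
|roots of det(T-λI)|: 0.9396, 0.1491, 0.1491, 0.0000.
spectral radius ρ = 0.9396; 0.9396 < 1 ⇒ converges.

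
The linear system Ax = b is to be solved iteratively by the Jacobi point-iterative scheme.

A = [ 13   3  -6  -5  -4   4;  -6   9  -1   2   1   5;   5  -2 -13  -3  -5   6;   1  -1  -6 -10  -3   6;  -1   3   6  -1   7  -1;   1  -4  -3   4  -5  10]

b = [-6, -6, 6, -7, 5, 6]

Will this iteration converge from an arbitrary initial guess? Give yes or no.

Split A = D + L + U, D = diag(13, 9, -13, -10, 7, 10).
Jacobi T = -D⁻¹(L+U): T[1,5] = -(5)/(9) = -0.5556; T[1,1] = 0.
  T[0,:] = [+0.0000 -0.2308 +0.4615 +0.3846 +0.3077 -0.3077]
  T[1,:] = [+0.6667 +0.0000 +0.1111 -0.2222 -0.1111 -0.5556]
  T[2,:] = [+0.3846 -0.1538 +0.0000 -0.2308 -0.3846 +0.4615]
  T[3,:] = [+0.1000 -0.1000 -0.6000 +0.0000 -0.3000 +0.6000]
  T[4,:] = [+0.1429 -0.4286 -0.8571 +0.1429 +0.0000 +0.1429]
  T[5,:] = [-0.1000 +0.4000 +0.3000 -0.4000 +0.5000 +0.0000]
eigenvalue magnitudes: 1.2464, 0.8053, 0.8053, 0.5102, 0.5102, 0.1628.
spectral radius ρ = 1.2464; 1.2464 > 1 ⇒ diverges.

no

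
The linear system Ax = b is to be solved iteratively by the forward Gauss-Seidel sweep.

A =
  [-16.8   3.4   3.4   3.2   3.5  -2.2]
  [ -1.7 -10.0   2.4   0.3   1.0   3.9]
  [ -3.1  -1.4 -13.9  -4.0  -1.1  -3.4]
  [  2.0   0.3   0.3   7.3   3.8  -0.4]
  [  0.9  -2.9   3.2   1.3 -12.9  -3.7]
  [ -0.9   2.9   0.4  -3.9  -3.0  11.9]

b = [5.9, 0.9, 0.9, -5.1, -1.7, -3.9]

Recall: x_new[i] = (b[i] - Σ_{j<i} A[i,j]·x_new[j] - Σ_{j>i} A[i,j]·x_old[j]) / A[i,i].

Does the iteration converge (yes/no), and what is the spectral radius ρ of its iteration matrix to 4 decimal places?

Diagonal D = diag(-16.8, -10, -13.9, 7.3, -12.9, 11.9); L, U strict lower/upper.
GS T = -(D+L)⁻¹U: row 0 first, T[0,1] = -(3.4)/(-16.8) = +0.2024; later rows by forward substitution.
  T[0,:] = [+0.0000 +0.2024 +0.2024 +0.1905 +0.2083 -0.1310]
  T[1,:] = [+0.0000 -0.0344 +0.2056 -0.0024 +0.0646 +0.4123]
  T[2,:] = [+0.0000 -0.0417 -0.0658 -0.3300 -0.1321 -0.2569]
  T[3,:] = [+0.0000 -0.0523 -0.0612 -0.0385 -0.5749 +0.0843]
  T[4,:] = [+0.0000 +0.0062 -0.0546 -0.0719 -0.0907 -0.4439]
  T[5,:] = [+0.0000 +0.0095 -0.0664 -0.0047 -0.2068 -0.1860]
eigenvalue magnitudes: 0.5754, 0.2889, 0.1556, 0.1556, 0.0392, 0.0000.
ρ(T) = max|λ| = 0.5754; 0.5754 < 1 ⇒ converges.

yes, ρ = 0.5754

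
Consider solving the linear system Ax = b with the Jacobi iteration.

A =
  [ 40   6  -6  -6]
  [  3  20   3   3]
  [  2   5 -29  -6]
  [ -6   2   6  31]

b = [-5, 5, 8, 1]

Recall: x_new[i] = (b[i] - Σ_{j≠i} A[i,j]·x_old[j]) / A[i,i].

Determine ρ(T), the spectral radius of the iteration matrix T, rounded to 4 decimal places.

0.2588

Let D = diag(40, 20, -29, 31); L, U the strict triangles.
Jacobi T = -D⁻¹(L+U): T[2,3] = -(-6)/(-29) = -0.2069; T[2,2] = 0.
  T[0,:] = [+0.0000 -0.1500 +0.1500 +0.1500]
  T[1,:] = [-0.1500 +0.0000 -0.1500 -0.1500]
  T[2,:] = [+0.0690 +0.1724 +0.0000 -0.2069]
  T[3,:] = [+0.1935 -0.0645 -0.1935 +0.0000]
|λ(T)| sorted: 0.2588, 0.2063, 0.2063, 0.1500.
ρ(T) = max|λ| = 0.2588; 0.2588 < 1: convergent.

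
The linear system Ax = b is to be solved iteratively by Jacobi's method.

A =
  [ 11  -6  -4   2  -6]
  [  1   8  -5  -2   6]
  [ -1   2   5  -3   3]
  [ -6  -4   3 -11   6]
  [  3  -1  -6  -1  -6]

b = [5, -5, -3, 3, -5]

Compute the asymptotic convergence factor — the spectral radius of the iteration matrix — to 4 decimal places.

Diagonal D = diag(11, 8, 5, -11, -6); L, U strict lower/upper.
Jacobi: T = -D⁻¹(L+U), T[4,3] = -(-1)/(-6) = -0.1667; T[4,4] = 0.
  T[0,:] = [+0.0000, +0.5455, +0.3636, -0.1818, +0.5455]
  T[1,:] = [-0.1250, +0.0000, +0.6250, +0.2500, -0.7500]
  T[2,:] = [+0.2000, -0.4000, +0.0000, +0.6000, -0.6000]
  T[3,:] = [-0.5455, -0.3636, +0.2727, +0.0000, +0.5455]
  T[4,:] = [+0.5000, -0.1667, -1.0000, -0.1667, +0.0000]
eigenvalue magnitudes: 1.3477, 0.9712, 0.9712, 0.1529, 0.1095.
ρ(T) = max|λ| = 1.3477; 1.3477 > 1: divergent.

1.3477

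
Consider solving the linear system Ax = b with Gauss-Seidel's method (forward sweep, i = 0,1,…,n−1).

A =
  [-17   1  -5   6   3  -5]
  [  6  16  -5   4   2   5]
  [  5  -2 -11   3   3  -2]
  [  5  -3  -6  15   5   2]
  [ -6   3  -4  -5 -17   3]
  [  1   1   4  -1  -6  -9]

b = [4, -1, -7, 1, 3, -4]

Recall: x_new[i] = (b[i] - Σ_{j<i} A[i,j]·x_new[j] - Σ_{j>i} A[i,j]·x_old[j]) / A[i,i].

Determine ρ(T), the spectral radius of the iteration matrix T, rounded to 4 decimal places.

Write A = D+L+U with D = diag(-17, 16, -11, 15, -17, -9).
GS T = -(D+L)⁻¹U: row 0 first, T[0,4] = -(3)/(-17) = +0.1765; later rows by forward substitution.
  T[0,:] = [+0.0000, +0.0588, -0.2941, +0.3529, +0.1765, -0.2941]
  T[1,:] = [+0.0000, -0.0221, +0.4228, -0.3824, -0.1912, -0.2022]
  T[2,:] = [+0.0000, +0.0307, -0.2106, +0.5027, +0.3877, -0.2787]
  T[3,:] = [+0.0000, -0.0117, +0.0984, +0.0070, -0.2753, -0.1872]
  T[4,:] = [+0.0000, -0.0284, +0.1990, -0.3124, -0.1063, +0.3652]
  T[5,:] = [+0.0000, +0.0380, -0.2229, +0.4276, +0.2721, -0.4017]
|roots of det(T-λI)|: 0.9005, 0.1411, 0.1411, 0.0428, 0.0428, 0.0000.
ρ = 0.9005; 0.9005 < 1: convergent.

0.9005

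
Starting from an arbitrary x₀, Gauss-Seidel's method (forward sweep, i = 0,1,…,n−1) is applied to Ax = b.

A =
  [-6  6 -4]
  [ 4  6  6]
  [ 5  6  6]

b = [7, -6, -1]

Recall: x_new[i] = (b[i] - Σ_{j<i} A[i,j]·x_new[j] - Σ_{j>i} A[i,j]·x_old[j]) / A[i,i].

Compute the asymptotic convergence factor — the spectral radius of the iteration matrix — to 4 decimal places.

1.1618

Split A = D + L + U, D = diag(-6, 6, 6).
T_GS = -(D+L)⁻¹U: row 0 first, T[0,2] = -(-4)/(-6) = -0.6667; later rows by forward substitution.
  T[0,:] = [+0.0000, +1.0000, -0.6667]
  T[1,:] = [+0.0000, -0.6667, -0.5556]
  T[2,:] = [+0.0000, -0.1667, +1.1111]
|roots of det(T-λI)|: 1.1618, 0.7173, 0.0000.
spectral radius ρ = 1.1618; 1.1618 > 1, so it fails to converge.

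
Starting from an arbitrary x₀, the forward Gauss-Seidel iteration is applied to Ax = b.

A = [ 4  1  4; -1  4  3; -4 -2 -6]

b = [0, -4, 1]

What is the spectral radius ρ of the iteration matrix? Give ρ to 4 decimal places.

Split A = D + L + U, D = diag(4, 4, -6).
Gauss-Seidel: T = -(D+L)⁻¹U, row 0 first, T[0,2] = -(4)/(4) = -1.0000; later rows by forward substitution.
  T[0,:] = [+0.0000  -0.2500  -1.0000]
  T[1,:] = [+0.0000  -0.0625  -1.0000]
  T[2,:] = [+0.0000  +0.1875  +1.0000]
|roots of det(T-λI)|: 0.7765, 0.1610, 0.0000.
ρ(T) = max|λ| = 0.7765; 0.7765 < 1: convergent.

0.7765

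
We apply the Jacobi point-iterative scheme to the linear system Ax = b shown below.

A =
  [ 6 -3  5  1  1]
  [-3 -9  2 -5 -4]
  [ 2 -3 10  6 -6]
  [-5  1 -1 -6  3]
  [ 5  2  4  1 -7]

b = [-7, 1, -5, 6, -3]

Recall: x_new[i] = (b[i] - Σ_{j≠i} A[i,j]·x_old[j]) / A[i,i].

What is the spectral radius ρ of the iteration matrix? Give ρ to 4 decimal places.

Diagonal D = diag(6, -9, 10, -6, -7); L, U strict lower/upper.
T_J = -D⁻¹(L+U): T[1,2] = -(2)/(-9) = +0.2222; T[1,1] = 0.
  T[0,:] = [+0.0000  +0.5000  -0.8333  -0.1667  -0.1667]
  T[1,:] = [-0.3333  +0.0000  +0.2222  -0.5556  -0.4444]
  T[2,:] = [-0.2000  +0.3000  +0.0000  -0.6000  +0.6000]
  T[3,:] = [-0.8333  +0.1667  -0.1667  +0.0000  +0.5000]
  T[4,:] = [+0.7143  +0.2857  +0.5714  +0.1429  +0.0000]
moduli |λ_i(T)| = 1.2415, 0.8343, 0.8343, 0.6133, 0.6133.
ρ(T) = max|λ| = 1.2415; 1.2415 > 1 ⇒ diverges.

1.2415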